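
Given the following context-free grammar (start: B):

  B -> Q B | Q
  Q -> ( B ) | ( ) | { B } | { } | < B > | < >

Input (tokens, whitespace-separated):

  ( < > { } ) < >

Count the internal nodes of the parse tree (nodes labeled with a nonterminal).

[B [Q ( [B [Q < >] [B [Q { }]]] )] [B [Q < >]]]

8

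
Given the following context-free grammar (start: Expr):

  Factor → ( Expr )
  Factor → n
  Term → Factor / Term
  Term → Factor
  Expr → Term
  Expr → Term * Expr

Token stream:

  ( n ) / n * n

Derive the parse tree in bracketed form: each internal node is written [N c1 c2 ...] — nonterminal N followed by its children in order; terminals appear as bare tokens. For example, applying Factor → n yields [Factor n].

Expr
Term * Expr
Factor / Term * Expr
( Expr ) / Term * Expr
( Term ) / Term * Expr
( Factor ) / Term * Expr
( n ) / Term * Expr
( n ) / Factor * Expr
( n ) / n * Expr
( n ) / n * Term
( n ) / n * Factor
( n ) / n * n

[Expr [Term [Factor ( [Expr [Term [Factor n]]] )] / [Term [Factor n]]] * [Expr [Term [Factor n]]]]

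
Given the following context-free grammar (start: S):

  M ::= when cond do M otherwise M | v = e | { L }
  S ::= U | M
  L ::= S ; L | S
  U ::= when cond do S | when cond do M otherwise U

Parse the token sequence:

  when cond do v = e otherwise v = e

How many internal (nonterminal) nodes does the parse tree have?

4

[S [M when cond do [M v = e] otherwise [M v = e]]]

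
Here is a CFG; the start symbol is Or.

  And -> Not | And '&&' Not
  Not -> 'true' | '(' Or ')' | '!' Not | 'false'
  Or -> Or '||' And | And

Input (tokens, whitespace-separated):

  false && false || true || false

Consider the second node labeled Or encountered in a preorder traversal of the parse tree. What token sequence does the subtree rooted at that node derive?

false && false || true

[Or [Or [Or [And [And [Not false]] && [Not false]]] || [And [Not true]]] || [And [Not false]]]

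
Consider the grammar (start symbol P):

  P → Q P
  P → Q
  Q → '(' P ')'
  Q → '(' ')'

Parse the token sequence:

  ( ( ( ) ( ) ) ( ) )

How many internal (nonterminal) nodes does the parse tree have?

10

[P [Q ( [P [Q ( [P [Q ( )] [P [Q ( )]]] )] [P [Q ( )]]] )]]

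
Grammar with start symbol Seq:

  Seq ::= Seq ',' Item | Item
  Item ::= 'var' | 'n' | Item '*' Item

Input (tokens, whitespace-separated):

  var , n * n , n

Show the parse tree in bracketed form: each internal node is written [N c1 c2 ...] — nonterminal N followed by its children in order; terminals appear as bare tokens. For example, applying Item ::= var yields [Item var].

Seq
Seq , Item
Seq , Item , Item
Item , Item , Item
var , Item , Item
var , Item * Item , Item
var , n * Item , Item
var , n * n , Item
var , n * n , n

[Seq [Seq [Seq [Item var]] , [Item [Item n] * [Item n]]] , [Item n]]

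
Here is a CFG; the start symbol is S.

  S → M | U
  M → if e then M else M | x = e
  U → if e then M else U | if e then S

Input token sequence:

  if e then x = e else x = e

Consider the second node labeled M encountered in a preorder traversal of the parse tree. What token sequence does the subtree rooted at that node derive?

x = e

[S [M if e then [M x = e] else [M x = e]]]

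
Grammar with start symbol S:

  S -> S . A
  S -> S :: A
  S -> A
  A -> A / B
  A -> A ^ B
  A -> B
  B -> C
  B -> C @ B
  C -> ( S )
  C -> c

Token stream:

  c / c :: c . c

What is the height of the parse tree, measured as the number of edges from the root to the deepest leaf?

[S [S [S [A [A [B [C c]]] / [B [C c]]]] :: [A [B [C c]]]] . [A [B [C c]]]]

7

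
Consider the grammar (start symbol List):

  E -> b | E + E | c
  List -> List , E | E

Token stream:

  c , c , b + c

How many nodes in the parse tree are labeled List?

3

[List [List [List [E c]] , [E c]] , [E [E b] + [E c]]]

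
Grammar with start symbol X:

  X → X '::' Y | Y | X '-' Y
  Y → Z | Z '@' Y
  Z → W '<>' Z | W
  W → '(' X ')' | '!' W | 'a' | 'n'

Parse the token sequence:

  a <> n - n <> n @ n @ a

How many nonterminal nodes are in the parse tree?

18

[X [X [Y [Z [W a] <> [Z [W n]]]]] - [Y [Z [W n] <> [Z [W n]]] @ [Y [Z [W n]] @ [Y [Z [W a]]]]]]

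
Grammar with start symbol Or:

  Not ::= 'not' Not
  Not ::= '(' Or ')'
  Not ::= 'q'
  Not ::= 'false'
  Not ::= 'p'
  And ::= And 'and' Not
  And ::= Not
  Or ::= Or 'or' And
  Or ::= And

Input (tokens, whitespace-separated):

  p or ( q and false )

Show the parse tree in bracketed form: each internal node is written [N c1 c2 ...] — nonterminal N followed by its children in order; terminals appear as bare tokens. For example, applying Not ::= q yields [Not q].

[Or [Or [And [Not p]]] or [And [Not ( [Or [And [And [Not q]] and [Not false]]] )]]]

Or
Or or And
And or And
Not or And
p or And
p or Not
p or ( Or )
p or ( And )
p or ( And and Not )
p or ( Not and Not )
p or ( q and Not )
p or ( q and false )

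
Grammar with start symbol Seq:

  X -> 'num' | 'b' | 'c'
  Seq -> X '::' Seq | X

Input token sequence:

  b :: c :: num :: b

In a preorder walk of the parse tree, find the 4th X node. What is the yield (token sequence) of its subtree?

b

[Seq [X b] :: [Seq [X c] :: [Seq [X num] :: [Seq [X b]]]]]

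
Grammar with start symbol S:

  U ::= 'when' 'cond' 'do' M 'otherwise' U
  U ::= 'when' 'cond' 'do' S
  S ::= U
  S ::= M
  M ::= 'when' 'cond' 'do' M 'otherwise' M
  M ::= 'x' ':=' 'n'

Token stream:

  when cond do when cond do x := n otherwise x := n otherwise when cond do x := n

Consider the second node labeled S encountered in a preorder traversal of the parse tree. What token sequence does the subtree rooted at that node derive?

[S [U when cond do [M when cond do [M x := n] otherwise [M x := n]] otherwise [U when cond do [S [M x := n]]]]]

x := n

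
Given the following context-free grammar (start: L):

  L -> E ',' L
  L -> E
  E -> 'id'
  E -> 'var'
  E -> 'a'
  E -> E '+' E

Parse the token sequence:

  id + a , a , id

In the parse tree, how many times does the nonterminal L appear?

3

[L [E [E id] + [E a]] , [L [E a] , [L [E id]]]]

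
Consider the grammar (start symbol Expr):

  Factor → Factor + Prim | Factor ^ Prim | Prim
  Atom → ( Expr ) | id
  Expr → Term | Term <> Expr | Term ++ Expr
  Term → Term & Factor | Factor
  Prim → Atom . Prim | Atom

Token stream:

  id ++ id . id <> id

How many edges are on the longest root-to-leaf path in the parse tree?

[Expr [Term [Factor [Prim [Atom id]]]] ++ [Expr [Term [Factor [Prim [Atom id] . [Prim [Atom id]]]]] <> [Expr [Term [Factor [Prim [Atom id]]]]]]]

7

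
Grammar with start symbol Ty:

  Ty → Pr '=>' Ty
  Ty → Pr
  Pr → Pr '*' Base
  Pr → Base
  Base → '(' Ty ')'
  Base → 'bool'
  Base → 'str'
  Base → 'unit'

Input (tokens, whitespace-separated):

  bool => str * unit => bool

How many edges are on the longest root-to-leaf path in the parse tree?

5

[Ty [Pr [Base bool]] => [Ty [Pr [Pr [Base str]] * [Base unit]] => [Ty [Pr [Base bool]]]]]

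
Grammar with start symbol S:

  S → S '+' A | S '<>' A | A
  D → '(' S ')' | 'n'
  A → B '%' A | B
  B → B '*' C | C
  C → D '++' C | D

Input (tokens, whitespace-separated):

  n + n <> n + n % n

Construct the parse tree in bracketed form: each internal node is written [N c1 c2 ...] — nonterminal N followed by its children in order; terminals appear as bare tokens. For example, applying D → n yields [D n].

[S [S [S [S [A [B [C [D n]]]]] + [A [B [C [D n]]]]] <> [A [B [C [D n]]]]] + [A [B [C [D n]]] % [A [B [C [D n]]]]]]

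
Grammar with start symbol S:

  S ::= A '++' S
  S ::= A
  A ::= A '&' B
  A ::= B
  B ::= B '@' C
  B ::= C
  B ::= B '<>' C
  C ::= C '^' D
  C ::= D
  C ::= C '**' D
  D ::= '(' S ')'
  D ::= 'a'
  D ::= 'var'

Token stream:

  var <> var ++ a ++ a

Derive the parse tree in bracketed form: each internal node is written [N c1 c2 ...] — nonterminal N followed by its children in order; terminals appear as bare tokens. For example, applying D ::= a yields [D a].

[S [A [B [B [C [D var]]] <> [C [D var]]]] ++ [S [A [B [C [D a]]]] ++ [S [A [B [C [D a]]]]]]]

S
A ++ S
B ++ S
B <> C ++ S
C <> C ++ S
D <> C ++ S
var <> C ++ S
var <> D ++ S
var <> var ++ S
var <> var ++ A ++ S
var <> var ++ B ++ S
var <> var ++ C ++ S
var <> var ++ D ++ S
var <> var ++ a ++ S
var <> var ++ a ++ A
var <> var ++ a ++ B
var <> var ++ a ++ C
var <> var ++ a ++ D
var <> var ++ a ++ a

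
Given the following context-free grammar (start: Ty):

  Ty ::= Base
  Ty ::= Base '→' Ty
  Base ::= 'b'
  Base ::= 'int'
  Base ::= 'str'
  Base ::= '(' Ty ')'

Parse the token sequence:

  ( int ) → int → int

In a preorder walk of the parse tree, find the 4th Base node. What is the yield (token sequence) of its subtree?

[Ty [Base ( [Ty [Base int]] )] → [Ty [Base int] → [Ty [Base int]]]]

int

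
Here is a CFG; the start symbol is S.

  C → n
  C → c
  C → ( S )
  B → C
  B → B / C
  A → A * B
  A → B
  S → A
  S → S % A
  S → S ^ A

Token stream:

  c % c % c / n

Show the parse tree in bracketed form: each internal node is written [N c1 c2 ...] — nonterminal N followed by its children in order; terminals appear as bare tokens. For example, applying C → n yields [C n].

[S [S [S [A [B [C c]]]] % [A [B [C c]]]] % [A [B [B [C c]] / [C n]]]]

S
S % A
S % A % A
A % A % A
B % A % A
C % A % A
c % A % A
c % B % A
c % C % A
c % c % A
c % c % B
c % c % B / C
c % c % C / C
c % c % c / C
c % c % c / n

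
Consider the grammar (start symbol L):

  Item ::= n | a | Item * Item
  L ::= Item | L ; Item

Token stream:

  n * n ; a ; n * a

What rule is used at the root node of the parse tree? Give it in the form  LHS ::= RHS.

[L [L [L [Item [Item n] * [Item n]]] ; [Item a]] ; [Item [Item n] * [Item a]]]

L ::= L ; Item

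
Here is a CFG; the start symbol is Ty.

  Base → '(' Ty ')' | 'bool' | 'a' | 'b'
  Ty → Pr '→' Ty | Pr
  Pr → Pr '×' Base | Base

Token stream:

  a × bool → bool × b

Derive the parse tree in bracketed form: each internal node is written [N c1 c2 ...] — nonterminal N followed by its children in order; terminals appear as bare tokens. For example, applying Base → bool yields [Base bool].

[Ty [Pr [Pr [Base a]] × [Base bool]] → [Ty [Pr [Pr [Base bool]] × [Base b]]]]

Ty
Pr → Ty
Pr × Base → Ty
Base × Base → Ty
a × Base → Ty
a × bool → Ty
a × bool → Pr
a × bool → Pr × Base
a × bool → Base × Base
a × bool → bool × Base
a × bool → bool × b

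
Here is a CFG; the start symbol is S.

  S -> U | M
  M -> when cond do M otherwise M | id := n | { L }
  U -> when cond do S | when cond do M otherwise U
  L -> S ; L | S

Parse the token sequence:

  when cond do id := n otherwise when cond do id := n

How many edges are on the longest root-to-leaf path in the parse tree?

5

[S [U when cond do [M id := n] otherwise [U when cond do [S [M id := n]]]]]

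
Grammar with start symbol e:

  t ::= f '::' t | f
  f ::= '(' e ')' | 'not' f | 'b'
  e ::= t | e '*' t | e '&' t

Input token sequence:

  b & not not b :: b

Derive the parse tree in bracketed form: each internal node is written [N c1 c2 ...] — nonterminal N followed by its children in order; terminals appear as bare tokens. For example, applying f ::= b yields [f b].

[e [e [t [f b]]] & [t [f not [f not [f b]]] :: [t [f b]]]]

e
e & t
t & t
f & t
b & t
b & f :: t
b & not f :: t
b & not not f :: t
b & not not b :: t
b & not not b :: f
b & not not b :: b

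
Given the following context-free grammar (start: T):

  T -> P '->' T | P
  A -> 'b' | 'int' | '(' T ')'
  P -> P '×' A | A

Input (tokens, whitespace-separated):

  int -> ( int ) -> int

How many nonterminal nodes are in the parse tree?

[T [P [A int]] -> [T [P [A ( [T [P [A int]]] )]] -> [T [P [A int]]]]]

12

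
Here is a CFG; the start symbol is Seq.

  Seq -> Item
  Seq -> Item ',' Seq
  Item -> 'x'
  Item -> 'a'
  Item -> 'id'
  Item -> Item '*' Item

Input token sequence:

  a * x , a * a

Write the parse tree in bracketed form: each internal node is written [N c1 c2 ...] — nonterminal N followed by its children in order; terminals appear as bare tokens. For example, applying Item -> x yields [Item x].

Seq
Item , Seq
Item * Item , Seq
a * Item , Seq
a * x , Seq
a * x , Item
a * x , Item * Item
a * x , a * Item
a * x , a * a

[Seq [Item [Item a] * [Item x]] , [Seq [Item [Item a] * [Item a]]]]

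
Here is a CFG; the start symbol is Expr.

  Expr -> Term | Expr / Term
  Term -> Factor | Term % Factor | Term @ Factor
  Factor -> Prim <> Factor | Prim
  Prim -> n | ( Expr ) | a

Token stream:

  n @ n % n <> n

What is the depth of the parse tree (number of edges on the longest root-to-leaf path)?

[Expr [Term [Term [Term [Factor [Prim n]]] @ [Factor [Prim n]]] % [Factor [Prim n] <> [Factor [Prim n]]]]]

6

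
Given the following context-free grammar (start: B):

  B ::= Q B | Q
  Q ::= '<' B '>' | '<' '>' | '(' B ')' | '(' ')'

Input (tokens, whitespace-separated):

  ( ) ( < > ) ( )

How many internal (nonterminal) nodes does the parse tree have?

[B [Q ( )] [B [Q ( [B [Q < >]] )] [B [Q ( )]]]]

8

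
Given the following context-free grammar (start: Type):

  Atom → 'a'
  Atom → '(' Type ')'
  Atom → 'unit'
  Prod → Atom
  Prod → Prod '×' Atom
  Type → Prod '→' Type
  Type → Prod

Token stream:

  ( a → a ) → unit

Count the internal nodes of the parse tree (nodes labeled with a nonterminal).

12

[Type [Prod [Atom ( [Type [Prod [Atom a]] → [Type [Prod [Atom a]]]] )]] → [Type [Prod [Atom unit]]]]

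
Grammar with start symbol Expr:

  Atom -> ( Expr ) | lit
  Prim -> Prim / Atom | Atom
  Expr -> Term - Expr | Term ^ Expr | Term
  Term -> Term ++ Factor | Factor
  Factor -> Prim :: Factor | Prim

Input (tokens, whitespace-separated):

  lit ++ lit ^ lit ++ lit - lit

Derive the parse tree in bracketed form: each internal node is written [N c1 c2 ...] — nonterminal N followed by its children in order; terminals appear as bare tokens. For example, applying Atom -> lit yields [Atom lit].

Expr
Term ^ Expr
Term ++ Factor ^ Expr
Factor ++ Factor ^ Expr
Prim ++ Factor ^ Expr
Atom ++ Factor ^ Expr
lit ++ Factor ^ Expr
lit ++ Prim ^ Expr
lit ++ Atom ^ Expr
lit ++ lit ^ Expr
lit ++ lit ^ Term - Expr
lit ++ lit ^ Term ++ Factor - Expr
lit ++ lit ^ Factor ++ Factor - Expr
lit ++ lit ^ Prim ++ Factor - Expr
lit ++ lit ^ Atom ++ Factor - Expr
lit ++ lit ^ lit ++ Factor - Expr
lit ++ lit ^ lit ++ Prim - Expr
lit ++ lit ^ lit ++ Atom - Expr
lit ++ lit ^ lit ++ lit - Expr
lit ++ lit ^ lit ++ lit - Term
lit ++ lit ^ lit ++ lit - Factor
lit ++ lit ^ lit ++ lit - Prim
lit ++ lit ^ lit ++ lit - Atom
lit ++ lit ^ lit ++ lit - lit

[Expr [Term [Term [Factor [Prim [Atom lit]]]] ++ [Factor [Prim [Atom lit]]]] ^ [Expr [Term [Term [Factor [Prim [Atom lit]]]] ++ [Factor [Prim [Atom lit]]]] - [Expr [Term [Factor [Prim [Atom lit]]]]]]]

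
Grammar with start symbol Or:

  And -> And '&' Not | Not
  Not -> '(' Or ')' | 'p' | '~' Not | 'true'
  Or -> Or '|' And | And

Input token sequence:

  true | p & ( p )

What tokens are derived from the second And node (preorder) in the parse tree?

[Or [Or [And [Not true]]] | [And [And [Not p]] & [Not ( [Or [And [Not p]]] )]]]

p & ( p )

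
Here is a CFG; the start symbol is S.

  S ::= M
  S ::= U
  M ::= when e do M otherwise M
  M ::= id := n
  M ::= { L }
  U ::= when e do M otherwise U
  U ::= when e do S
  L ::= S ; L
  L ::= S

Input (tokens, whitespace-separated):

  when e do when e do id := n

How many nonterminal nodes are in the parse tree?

[S [U when e do [S [U when e do [S [M id := n]]]]]]

6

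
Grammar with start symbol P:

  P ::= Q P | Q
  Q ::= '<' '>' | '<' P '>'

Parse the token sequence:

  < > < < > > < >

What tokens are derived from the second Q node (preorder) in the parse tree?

[P [Q < >] [P [Q < [P [Q < >]] >] [P [Q < >]]]]

< < > >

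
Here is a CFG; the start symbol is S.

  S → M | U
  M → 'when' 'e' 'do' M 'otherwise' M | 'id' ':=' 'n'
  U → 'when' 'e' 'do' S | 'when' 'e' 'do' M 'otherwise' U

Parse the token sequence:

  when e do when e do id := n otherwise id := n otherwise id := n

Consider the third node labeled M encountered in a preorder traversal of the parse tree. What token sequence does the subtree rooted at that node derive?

[S [M when e do [M when e do [M id := n] otherwise [M id := n]] otherwise [M id := n]]]

id := n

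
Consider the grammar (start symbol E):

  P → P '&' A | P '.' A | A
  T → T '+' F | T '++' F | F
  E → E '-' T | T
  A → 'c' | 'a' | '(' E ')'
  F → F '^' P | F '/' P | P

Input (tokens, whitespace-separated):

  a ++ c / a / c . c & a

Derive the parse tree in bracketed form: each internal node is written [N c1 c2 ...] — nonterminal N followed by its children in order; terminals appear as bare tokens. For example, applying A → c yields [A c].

E
T
T ++ F
F ++ F
P ++ F
A ++ F
a ++ F
a ++ F / P
a ++ F / P / P
a ++ P / P / P
a ++ A / P / P
a ++ c / P / P
a ++ c / A / P
a ++ c / a / P
a ++ c / a / P & A
a ++ c / a / P . A & A
a ++ c / a / A . A & A
a ++ c / a / c . A & A
a ++ c / a / c . c & A
a ++ c / a / c . c & a

[E [T [T [F [P [A a]]]] ++ [F [F [F [P [A c]]] / [P [A a]]] / [P [P [P [A c]] . [A c]] & [A a]]]]]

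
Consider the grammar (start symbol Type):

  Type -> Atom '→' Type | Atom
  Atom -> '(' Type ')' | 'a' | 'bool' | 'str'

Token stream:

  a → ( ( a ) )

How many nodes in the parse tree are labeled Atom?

[Type [Atom a] → [Type [Atom ( [Type [Atom ( [Type [Atom a]] )]] )]]]

4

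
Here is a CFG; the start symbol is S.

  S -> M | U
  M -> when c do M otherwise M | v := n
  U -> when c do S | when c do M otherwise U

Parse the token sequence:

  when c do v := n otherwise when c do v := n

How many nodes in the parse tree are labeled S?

2

[S [U when c do [M v := n] otherwise [U when c do [S [M v := n]]]]]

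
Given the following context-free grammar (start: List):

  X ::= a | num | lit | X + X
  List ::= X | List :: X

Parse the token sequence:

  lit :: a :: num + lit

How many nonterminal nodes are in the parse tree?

[List [List [List [X lit]] :: [X a]] :: [X [X num] + [X lit]]]

8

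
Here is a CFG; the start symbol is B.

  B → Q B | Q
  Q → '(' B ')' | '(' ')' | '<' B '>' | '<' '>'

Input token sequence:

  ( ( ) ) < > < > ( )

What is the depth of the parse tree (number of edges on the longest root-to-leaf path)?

[B [Q ( [B [Q ( )]] )] [B [Q < >] [B [Q < >] [B [Q ( )]]]]]

5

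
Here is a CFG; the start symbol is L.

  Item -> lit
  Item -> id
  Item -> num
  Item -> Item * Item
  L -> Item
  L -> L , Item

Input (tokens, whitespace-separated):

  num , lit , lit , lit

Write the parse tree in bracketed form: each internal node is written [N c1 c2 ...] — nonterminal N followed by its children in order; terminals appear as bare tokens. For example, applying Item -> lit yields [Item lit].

L
L , Item
L , Item , Item
L , Item , Item , Item
Item , Item , Item , Item
num , Item , Item , Item
num , lit , Item , Item
num , lit , lit , Item
num , lit , lit , lit

[L [L [L [L [Item num]] , [Item lit]] , [Item lit]] , [Item lit]]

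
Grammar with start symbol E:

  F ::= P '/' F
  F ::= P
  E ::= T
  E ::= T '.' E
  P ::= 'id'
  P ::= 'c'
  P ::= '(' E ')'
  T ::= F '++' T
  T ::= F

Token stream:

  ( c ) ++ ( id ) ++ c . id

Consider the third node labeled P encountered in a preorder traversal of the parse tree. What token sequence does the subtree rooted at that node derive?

( id )

[E [T [F [P ( [E [T [F [P c]]]] )]] ++ [T [F [P ( [E [T [F [P id]]]] )]] ++ [T [F [P c]]]]] . [E [T [F [P id]]]]]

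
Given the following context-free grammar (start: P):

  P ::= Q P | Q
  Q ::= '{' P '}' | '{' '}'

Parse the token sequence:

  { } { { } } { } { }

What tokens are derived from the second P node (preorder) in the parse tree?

[P [Q { }] [P [Q { [P [Q { }]] }] [P [Q { }] [P [Q { }]]]]]

{ { } } { } { }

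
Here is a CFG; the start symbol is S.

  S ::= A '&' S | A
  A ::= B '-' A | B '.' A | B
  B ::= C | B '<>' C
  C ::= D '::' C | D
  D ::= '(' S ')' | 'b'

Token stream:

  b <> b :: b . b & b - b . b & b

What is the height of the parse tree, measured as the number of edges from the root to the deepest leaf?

8

[S [A [B [B [C [D b]]] <> [C [D b] :: [C [D b]]]] . [A [B [C [D b]]]]] & [S [A [B [C [D b]]] - [A [B [C [D b]]] . [A [B [C [D b]]]]]] & [S [A [B [C [D b]]]]]]]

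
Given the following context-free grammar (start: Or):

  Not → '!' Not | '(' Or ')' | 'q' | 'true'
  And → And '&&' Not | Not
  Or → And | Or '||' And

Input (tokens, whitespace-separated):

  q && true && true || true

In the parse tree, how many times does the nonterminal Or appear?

[Or [Or [And [And [And [Not q]] && [Not true]] && [Not true]]] || [And [Not true]]]

2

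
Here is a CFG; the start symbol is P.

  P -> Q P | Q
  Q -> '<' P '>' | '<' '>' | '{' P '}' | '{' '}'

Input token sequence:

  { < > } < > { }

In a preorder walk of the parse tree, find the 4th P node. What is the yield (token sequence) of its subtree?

[P [Q { [P [Q < >]] }] [P [Q < >] [P [Q { }]]]]

{ }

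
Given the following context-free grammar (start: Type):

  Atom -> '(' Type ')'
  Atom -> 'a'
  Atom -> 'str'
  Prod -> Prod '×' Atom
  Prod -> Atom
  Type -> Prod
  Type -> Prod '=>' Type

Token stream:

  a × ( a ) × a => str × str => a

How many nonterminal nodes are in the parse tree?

18

[Type [Prod [Prod [Prod [Atom a]] × [Atom ( [Type [Prod [Atom a]]] )]] × [Atom a]] => [Type [Prod [Prod [Atom str]] × [Atom str]] => [Type [Prod [Atom a]]]]]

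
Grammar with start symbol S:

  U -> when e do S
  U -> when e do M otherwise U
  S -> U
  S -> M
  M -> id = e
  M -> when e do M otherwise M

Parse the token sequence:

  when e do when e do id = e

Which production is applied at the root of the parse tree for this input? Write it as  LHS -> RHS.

S -> U

[S [U when e do [S [U when e do [S [M id = e]]]]]]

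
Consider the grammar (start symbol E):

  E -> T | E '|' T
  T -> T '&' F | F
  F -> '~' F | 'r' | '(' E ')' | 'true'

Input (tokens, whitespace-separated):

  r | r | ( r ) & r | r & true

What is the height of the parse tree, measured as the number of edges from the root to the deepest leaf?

[E [E [E [E [T [F r]]] | [T [F r]]] | [T [T [F ( [E [T [F r]]] )]] & [F r]]] | [T [T [F r]] & [F true]]]

8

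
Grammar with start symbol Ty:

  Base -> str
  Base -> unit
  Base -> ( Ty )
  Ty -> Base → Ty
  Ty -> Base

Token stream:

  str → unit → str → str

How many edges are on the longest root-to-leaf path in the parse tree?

[Ty [Base str] → [Ty [Base unit] → [Ty [Base str] → [Ty [Base str]]]]]

5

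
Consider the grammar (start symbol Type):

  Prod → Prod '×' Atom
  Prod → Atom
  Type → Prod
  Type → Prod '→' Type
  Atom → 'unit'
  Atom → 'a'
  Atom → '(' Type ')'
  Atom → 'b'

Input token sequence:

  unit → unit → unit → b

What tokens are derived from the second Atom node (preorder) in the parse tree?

unit

[Type [Prod [Atom unit]] → [Type [Prod [Atom unit]] → [Type [Prod [Atom unit]] → [Type [Prod [Atom b]]]]]]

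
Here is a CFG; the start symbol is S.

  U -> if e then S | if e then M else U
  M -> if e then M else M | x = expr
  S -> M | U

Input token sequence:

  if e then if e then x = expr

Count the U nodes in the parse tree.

2

[S [U if e then [S [U if e then [S [M x = expr]]]]]]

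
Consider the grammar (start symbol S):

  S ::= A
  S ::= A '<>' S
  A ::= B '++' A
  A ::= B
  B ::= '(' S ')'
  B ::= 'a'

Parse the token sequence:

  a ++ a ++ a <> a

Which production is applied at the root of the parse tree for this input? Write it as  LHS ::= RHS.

[S [A [B a] ++ [A [B a] ++ [A [B a]]]] <> [S [A [B a]]]]

S ::= A '<>' S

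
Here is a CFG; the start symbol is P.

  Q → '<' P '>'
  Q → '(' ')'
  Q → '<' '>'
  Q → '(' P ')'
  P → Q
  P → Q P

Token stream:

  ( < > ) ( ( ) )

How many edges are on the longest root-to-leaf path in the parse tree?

[P [Q ( [P [Q < >]] )] [P [Q ( [P [Q ( )]] )]]]

5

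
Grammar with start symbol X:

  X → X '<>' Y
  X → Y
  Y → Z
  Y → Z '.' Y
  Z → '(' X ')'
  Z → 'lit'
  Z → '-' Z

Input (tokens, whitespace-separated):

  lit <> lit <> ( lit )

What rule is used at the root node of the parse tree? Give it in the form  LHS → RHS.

[X [X [X [Y [Z lit]]] <> [Y [Z lit]]] <> [Y [Z ( [X [Y [Z lit]]] )]]]

X → X '<>' Y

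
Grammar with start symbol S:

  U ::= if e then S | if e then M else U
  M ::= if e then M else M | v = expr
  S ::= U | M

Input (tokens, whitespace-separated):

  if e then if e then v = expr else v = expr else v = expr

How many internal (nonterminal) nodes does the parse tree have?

6

[S [M if e then [M if e then [M v = expr] else [M v = expr]] else [M v = expr]]]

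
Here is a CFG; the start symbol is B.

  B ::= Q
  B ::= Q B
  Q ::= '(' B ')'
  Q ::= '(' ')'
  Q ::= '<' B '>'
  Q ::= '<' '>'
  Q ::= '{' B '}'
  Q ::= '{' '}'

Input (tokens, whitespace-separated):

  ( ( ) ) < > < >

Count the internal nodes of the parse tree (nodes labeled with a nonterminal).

[B [Q ( [B [Q ( )]] )] [B [Q < >] [B [Q < >]]]]

8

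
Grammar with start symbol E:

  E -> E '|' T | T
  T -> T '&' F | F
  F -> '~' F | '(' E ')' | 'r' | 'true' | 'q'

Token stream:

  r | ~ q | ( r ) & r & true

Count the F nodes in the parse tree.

[E [E [E [T [F r]]] | [T [F ~ [F q]]]] | [T [T [T [F ( [E [T [F r]]] )]] & [F r]] & [F true]]]

7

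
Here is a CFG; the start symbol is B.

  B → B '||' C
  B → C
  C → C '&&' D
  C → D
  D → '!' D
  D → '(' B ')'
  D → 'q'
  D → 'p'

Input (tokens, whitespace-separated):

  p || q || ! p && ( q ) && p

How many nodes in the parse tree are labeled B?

[B [B [B [C [D p]]] || [C [D q]]] || [C [C [C [D ! [D p]]] && [D ( [B [C [D q]]] )]] && [D p]]]

4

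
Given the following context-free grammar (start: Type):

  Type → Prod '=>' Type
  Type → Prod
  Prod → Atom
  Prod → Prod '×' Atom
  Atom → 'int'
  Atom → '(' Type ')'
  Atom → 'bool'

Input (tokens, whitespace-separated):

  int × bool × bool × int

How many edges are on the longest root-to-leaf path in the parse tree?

6

[Type [Prod [Prod [Prod [Prod [Atom int]] × [Atom bool]] × [Atom bool]] × [Atom int]]]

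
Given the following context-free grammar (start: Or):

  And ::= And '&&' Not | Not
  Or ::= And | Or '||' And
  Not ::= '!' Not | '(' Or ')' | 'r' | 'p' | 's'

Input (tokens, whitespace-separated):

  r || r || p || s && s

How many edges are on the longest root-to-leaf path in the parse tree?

[Or [Or [Or [Or [And [Not r]]] || [And [Not r]]] || [And [Not p]]] || [And [And [Not s]] && [Not s]]]

6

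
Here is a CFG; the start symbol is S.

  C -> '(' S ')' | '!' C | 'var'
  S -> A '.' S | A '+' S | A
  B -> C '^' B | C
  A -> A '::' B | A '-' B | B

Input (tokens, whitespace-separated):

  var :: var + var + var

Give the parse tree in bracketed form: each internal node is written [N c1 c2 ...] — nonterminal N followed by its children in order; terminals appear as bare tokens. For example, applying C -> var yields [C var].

S
A + S
A :: B + S
B :: B + S
C :: B + S
var :: B + S
var :: C + S
var :: var + S
var :: var + A + S
var :: var + B + S
var :: var + C + S
var :: var + var + S
var :: var + var + A
var :: var + var + B
var :: var + var + C
var :: var + var + var

[S [A [A [B [C var]]] :: [B [C var]]] + [S [A [B [C var]]] + [S [A [B [C var]]]]]]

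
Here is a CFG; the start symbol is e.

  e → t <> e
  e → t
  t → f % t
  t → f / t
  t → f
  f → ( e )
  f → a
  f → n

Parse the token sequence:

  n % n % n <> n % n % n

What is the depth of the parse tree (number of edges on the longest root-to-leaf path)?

6

[e [t [f n] % [t [f n] % [t [f n]]]] <> [e [t [f n] % [t [f n] % [t [f n]]]]]]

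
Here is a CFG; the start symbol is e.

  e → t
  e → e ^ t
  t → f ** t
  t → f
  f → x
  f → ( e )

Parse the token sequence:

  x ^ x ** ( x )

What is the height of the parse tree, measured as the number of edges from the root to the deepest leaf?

[e [e [t [f x]]] ^ [t [f x] ** [t [f ( [e [t [f x]]] )]]]]

7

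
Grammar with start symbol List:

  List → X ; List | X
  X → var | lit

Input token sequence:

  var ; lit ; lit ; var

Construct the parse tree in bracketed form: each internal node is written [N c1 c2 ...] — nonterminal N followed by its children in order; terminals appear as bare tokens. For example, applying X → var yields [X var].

[List [X var] ; [List [X lit] ; [List [X lit] ; [List [X var]]]]]

List
X ; List
var ; List
var ; X ; List
var ; lit ; List
var ; lit ; X ; List
var ; lit ; lit ; List
var ; lit ; lit ; X
var ; lit ; lit ; var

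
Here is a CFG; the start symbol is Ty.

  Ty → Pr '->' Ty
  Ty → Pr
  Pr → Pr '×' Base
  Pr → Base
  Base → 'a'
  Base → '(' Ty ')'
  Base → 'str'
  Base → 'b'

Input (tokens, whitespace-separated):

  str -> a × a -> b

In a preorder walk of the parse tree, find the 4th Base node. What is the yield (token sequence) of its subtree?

b

[Ty [Pr [Base str]] -> [Ty [Pr [Pr [Base a]] × [Base a]] -> [Ty [Pr [Base b]]]]]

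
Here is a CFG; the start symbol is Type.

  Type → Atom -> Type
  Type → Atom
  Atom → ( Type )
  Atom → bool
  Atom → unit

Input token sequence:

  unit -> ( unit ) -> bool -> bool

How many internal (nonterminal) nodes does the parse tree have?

[Type [Atom unit] -> [Type [Atom ( [Type [Atom unit]] )] -> [Type [Atom bool] -> [Type [Atom bool]]]]]

10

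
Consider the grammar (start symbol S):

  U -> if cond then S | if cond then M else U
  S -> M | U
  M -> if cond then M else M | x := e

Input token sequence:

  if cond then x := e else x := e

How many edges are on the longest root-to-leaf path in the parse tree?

3

[S [M if cond then [M x := e] else [M x := e]]]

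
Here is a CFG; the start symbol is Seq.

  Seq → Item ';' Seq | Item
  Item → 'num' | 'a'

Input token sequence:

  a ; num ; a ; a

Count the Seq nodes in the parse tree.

4

[Seq [Item a] ; [Seq [Item num] ; [Seq [Item a] ; [Seq [Item a]]]]]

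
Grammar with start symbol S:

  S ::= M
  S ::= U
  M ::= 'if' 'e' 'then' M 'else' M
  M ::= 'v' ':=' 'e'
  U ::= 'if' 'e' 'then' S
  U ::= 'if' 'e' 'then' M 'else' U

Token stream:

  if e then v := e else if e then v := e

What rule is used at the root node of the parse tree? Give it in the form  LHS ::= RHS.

S ::= U

[S [U if e then [M v := e] else [U if e then [S [M v := e]]]]]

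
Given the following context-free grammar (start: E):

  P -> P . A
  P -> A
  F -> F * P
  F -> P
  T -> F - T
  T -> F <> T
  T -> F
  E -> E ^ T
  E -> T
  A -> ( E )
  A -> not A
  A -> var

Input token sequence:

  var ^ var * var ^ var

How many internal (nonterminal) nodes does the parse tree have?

18

[E [E [E [T [F [P [A var]]]]] ^ [T [F [F [P [A var]]] * [P [A var]]]]] ^ [T [F [P [A var]]]]]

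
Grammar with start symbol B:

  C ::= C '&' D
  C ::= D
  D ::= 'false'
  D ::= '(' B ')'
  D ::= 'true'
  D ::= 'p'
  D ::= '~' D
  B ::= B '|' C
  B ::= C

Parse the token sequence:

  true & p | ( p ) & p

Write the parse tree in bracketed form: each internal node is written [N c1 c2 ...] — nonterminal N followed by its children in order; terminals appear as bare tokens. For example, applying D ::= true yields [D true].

B
B | C
C | C
C & D | C
D & D | C
true & D | C
true & p | C
true & p | C & D
true & p | D & D
true & p | ( B ) & D
true & p | ( C ) & D
true & p | ( D ) & D
true & p | ( p ) & D
true & p | ( p ) & p

[B [B [C [C [D true]] & [D p]]] | [C [C [D ( [B [C [D p]]] )]] & [D p]]]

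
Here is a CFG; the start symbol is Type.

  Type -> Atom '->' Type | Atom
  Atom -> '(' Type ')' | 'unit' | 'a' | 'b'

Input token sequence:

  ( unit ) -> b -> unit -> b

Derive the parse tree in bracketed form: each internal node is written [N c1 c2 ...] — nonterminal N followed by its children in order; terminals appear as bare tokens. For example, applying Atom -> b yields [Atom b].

Type
Atom -> Type
( Type ) -> Type
( Atom ) -> Type
( unit ) -> Type
( unit ) -> Atom -> Type
( unit ) -> b -> Type
( unit ) -> b -> Atom -> Type
( unit ) -> b -> unit -> Type
( unit ) -> b -> unit -> Atom
( unit ) -> b -> unit -> b

[Type [Atom ( [Type [Atom unit]] )] -> [Type [Atom b] -> [Type [Atom unit] -> [Type [Atom b]]]]]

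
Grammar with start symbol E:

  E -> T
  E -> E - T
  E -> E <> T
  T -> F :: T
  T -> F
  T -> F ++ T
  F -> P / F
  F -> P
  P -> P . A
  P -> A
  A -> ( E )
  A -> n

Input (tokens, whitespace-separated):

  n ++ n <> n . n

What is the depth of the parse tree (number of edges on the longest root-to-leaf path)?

7

[E [E [T [F [P [A n]]] ++ [T [F [P [A n]]]]]] <> [T [F [P [P [A n]] . [A n]]]]]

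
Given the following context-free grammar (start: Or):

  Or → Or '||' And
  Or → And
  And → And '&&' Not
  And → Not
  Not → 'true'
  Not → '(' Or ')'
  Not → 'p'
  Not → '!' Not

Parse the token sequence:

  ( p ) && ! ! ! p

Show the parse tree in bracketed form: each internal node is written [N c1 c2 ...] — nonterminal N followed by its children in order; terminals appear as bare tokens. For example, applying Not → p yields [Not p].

Or
And
And && Not
Not && Not
( Or ) && Not
( And ) && Not
( Not ) && Not
( p ) && Not
( p ) && ! Not
( p ) && ! ! Not
( p ) && ! ! ! Not
( p ) && ! ! ! p

[Or [And [And [Not ( [Or [And [Not p]]] )]] && [Not ! [Not ! [Not ! [Not p]]]]]]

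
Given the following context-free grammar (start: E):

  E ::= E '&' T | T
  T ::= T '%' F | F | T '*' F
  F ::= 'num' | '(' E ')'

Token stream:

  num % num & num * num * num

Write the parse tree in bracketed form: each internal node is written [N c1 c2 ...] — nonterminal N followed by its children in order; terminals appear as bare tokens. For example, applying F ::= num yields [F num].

[E [E [T [T [F num]] % [F num]]] & [T [T [T [F num]] * [F num]] * [F num]]]

E
E & T
T & T
T % F & T
F % F & T
num % F & T
num % num & T
num % num & T * F
num % num & T * F * F
num % num & F * F * F
num % num & num * F * F
num % num & num * num * F
num % num & num * num * num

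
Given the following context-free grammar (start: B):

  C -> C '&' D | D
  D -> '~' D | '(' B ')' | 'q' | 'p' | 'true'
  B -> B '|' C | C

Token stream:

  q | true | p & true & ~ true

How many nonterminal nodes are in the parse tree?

14

[B [B [B [C [D q]]] | [C [D true]]] | [C [C [C [D p]] & [D true]] & [D ~ [D true]]]]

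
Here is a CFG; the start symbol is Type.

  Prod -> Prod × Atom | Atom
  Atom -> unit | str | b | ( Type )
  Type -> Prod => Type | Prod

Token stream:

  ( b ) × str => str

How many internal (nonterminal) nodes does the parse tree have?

[Type [Prod [Prod [Atom ( [Type [Prod [Atom b]]] )]] × [Atom str]] => [Type [Prod [Atom str]]]]

11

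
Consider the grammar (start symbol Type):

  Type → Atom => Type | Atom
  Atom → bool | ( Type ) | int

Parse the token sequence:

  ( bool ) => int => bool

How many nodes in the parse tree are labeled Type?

[Type [Atom ( [Type [Atom bool]] )] => [Type [Atom int] => [Type [Atom bool]]]]

4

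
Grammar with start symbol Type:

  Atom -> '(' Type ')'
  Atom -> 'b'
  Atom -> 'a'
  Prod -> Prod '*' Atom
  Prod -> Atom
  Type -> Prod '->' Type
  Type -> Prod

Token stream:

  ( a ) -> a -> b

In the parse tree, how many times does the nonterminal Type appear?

[Type [Prod [Atom ( [Type [Prod [Atom a]]] )]] -> [Type [Prod [Atom a]] -> [Type [Prod [Atom b]]]]]

4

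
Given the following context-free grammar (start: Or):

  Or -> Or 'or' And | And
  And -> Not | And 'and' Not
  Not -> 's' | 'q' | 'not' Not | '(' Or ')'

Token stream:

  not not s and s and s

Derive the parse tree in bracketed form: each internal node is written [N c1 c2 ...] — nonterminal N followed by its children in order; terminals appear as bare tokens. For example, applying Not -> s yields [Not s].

[Or [And [And [And [Not not [Not not [Not s]]]] and [Not s]] and [Not s]]]

Or
And
And and Not
And and Not and Not
Not and Not and Not
not Not and Not and Not
not not Not and Not and Not
not not s and Not and Not
not not s and s and Not
not not s and s and s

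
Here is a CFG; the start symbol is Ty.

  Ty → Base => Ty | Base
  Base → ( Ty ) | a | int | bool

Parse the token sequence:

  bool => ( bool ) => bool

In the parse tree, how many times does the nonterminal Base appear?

4

[Ty [Base bool] => [Ty [Base ( [Ty [Base bool]] )] => [Ty [Base bool]]]]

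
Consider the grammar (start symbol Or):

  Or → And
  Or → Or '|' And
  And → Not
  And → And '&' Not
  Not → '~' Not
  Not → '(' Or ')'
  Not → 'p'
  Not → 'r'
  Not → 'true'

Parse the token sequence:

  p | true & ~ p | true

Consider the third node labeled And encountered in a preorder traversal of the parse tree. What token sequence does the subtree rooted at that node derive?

true

[Or [Or [Or [And [Not p]]] | [And [And [Not true]] & [Not ~ [Not p]]]] | [And [Not true]]]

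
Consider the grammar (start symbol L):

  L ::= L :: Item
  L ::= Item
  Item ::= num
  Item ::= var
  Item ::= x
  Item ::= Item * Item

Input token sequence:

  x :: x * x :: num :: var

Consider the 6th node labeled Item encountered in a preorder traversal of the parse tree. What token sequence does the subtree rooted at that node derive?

var

[L [L [L [L [Item x]] :: [Item [Item x] * [Item x]]] :: [Item num]] :: [Item var]]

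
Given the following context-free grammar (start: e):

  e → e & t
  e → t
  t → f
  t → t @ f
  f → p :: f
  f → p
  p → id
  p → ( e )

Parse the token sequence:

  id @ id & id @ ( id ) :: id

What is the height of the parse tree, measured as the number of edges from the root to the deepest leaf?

[e [e [t [t [f [p id]]] @ [f [p id]]]] & [t [t [f [p id]]] @ [f [p ( [e [t [f [p id]]]] )] :: [f [p id]]]]]

8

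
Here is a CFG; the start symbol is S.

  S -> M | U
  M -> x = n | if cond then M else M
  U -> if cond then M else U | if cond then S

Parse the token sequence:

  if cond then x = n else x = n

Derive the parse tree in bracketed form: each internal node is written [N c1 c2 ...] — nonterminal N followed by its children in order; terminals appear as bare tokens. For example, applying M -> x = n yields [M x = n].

S
M
if cond then M else M
if cond then x = n else M
if cond then x = n else x = n

[S [M if cond then [M x = n] else [M x = n]]]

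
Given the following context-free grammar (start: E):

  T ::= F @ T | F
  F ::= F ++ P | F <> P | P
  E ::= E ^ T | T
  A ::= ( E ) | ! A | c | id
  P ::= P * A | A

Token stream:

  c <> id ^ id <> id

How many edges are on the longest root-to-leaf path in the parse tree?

[E [E [T [F [F [P [A c]]] <> [P [A id]]]]] ^ [T [F [F [P [A id]]] <> [P [A id]]]]]

7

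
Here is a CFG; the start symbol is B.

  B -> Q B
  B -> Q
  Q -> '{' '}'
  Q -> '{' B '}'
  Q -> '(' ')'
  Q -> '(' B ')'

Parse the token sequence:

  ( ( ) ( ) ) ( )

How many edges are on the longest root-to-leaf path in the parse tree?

[B [Q ( [B [Q ( )] [B [Q ( )]]] )] [B [Q ( )]]]

5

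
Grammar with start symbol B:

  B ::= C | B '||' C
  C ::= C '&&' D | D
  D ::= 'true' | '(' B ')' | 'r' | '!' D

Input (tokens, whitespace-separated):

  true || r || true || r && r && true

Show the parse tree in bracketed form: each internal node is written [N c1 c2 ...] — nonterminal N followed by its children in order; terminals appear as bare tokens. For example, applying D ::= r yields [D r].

[B [B [B [B [C [D true]]] || [C [D r]]] || [C [D true]]] || [C [C [C [D r]] && [D r]] && [D true]]]

B
B || C
B || C || C
B || C || C || C
C || C || C || C
D || C || C || C
true || C || C || C
true || D || C || C
true || r || C || C
true || r || D || C
true || r || true || C
true || r || true || C && D
true || r || true || C && D && D
true || r || true || D && D && D
true || r || true || r && D && D
true || r || true || r && r && D
true || r || true || r && r && true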